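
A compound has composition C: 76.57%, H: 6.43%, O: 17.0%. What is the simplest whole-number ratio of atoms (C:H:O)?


Assume 100 g of compound, divide each mass% by atomic mass to get moles, then normalize by the smallest to get a raw atom ratio.
Moles per 100 g: C: 76.57/12.011 = 6.375, H: 6.43/1.008 = 6.379, O: 17.0/15.999 = 1.0626
Raw ratio (divide by min = 1.0626): C: 6.0, H: 6.003, O: 1.0
Multiply by 1 to clear fractions: C: 6.0 ~= 6, H: 6.003 ~= 6, O: 1.0 ~= 1
Reduce by GCD to get the simplest whole-number ratio:

6:6:1


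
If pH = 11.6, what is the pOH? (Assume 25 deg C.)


At 25 deg C, pH + pOH = 14.
pOH = 14 - pH = 14 - 11.6
pOH = 2.4:

2.40


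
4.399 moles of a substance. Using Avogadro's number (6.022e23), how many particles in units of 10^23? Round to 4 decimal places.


N = n * NA, then divide by 1e23 for the requested units.
N / 1e23 = n * 6.022
N / 1e23 = 4.399 * 6.022
N / 1e23 = 26.490778, rounded to 4 dp:

26.4908


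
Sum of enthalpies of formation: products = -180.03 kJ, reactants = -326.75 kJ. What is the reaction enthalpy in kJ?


dH_rxn = sum(dH_f products) - sum(dH_f reactants)
dH_rxn = -180.03 - (-326.75)
dH_rxn = 146.72 kJ:

146.72 kJ


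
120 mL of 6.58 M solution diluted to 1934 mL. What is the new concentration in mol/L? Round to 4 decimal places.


Dilution: M1*V1 = M2*V2, solve for M2.
M2 = M1*V1 / V2
M2 = 6.58 * 120 / 1934
M2 = 789.6 / 1934
M2 = 0.40827301 mol/L, rounded to 4 dp:

0.4083 mol/L


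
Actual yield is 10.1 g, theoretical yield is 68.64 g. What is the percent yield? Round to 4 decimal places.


% yield = 100 * actual / theoretical
% yield = 100 * 10.1 / 68.64
% yield = 14.71445221 %, rounded to 4 dp:

14.7145 %


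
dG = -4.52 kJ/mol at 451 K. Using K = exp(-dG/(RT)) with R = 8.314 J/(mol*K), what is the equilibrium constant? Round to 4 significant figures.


dG is in kJ/mol; multiply by 1000 to match R in J/(mol*K).
RT = 8.314 * 451 = 3749.614 J/mol
exponent = -dG*1000 / (RT) = -(-4.52*1000) / 3749.614 = 1.20545742
K = exp(1.20545742)
K = 3.3382857, rounded to 4 significant figures:

3.338


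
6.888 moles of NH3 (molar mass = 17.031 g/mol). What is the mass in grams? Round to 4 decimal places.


mass = n * M
mass = 6.888 * 17.031
mass = 117.309528 g, rounded to 4 dp:

117.3095 g


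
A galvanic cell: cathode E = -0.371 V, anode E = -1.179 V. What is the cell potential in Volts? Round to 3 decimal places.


Standard cell potential: E_cell = E_cathode - E_anode.
E_cell = -0.371 - (-1.179)
E_cell = 0.808 V, rounded to 3 dp:

0.808 V


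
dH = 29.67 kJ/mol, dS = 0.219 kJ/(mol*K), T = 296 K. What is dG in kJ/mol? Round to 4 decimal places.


Gibbs: dG = dH - T*dS (consistent units, dS already in kJ/(mol*K)).
T*dS = 296 * 0.219 = 64.824
dG = 29.67 - (64.824)
dG = -35.154 kJ/mol, rounded to 4 dp:

-35.1540 kJ/mol


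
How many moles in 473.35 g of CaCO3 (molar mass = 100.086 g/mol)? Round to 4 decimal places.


n = mass / M
n = 473.35 / 100.086
n = 4.72943269 mol, rounded to 4 dp:

4.7294 mol


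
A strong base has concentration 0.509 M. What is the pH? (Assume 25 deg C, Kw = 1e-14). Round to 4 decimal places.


A strong base dissociates completely, so [OH-] equals the given concentration.
pOH = -log10([OH-]) = -log10(0.509) = 0.293282
pH = 14 - pOH = 14 - 0.293282
pH = 13.706718, rounded to 4 dp:

13.7067


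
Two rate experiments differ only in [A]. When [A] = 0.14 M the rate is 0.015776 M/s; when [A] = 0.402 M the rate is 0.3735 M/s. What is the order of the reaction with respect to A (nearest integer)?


Rate is proportional to [A]^n, so rate2/rate1 = ([A]2/[A]1)^n. Take logs to solve for n.
rate2/rate1 = 0.3735 / 0.015776 = 23.6752
[A]2/[A]1 = 0.402 / 0.14 = 2.8714
n = ln(23.6752) / ln(2.8714) = 3.0
Nearest integer order:

3


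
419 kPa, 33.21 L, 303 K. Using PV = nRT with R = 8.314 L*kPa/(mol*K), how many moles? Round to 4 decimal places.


PV = nRT, solve for n = PV / (RT).
PV = 419 * 33.21 = 13914.99
RT = 8.314 * 303 = 2519.142
n = 13914.99 / 2519.142
n = 5.52370212 mol, rounded to 4 dp:

5.5237 mol


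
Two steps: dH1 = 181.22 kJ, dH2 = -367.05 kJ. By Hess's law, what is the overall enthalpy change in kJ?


Hess's law: enthalpy is a state function, so add the step enthalpies.
dH_total = dH1 + dH2 = 181.22 + (-367.05)
dH_total = -185.83 kJ:

-185.83 kJ


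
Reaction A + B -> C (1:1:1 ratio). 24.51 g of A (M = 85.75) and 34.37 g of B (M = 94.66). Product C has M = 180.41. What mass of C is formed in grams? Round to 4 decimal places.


Find moles of each reactant; the smaller value is the limiting reagent in a 1:1:1 reaction, so moles_C equals moles of the limiter.
n_A = mass_A / M_A = 24.51 / 85.75 = 0.285831 mol
n_B = mass_B / M_B = 34.37 / 94.66 = 0.363089 mol
Limiting reagent: A (smaller), n_limiting = 0.285831 mol
mass_C = n_limiting * M_C = 0.285831 * 180.41
mass_C = 51.56677071 g, rounded to 4 dp:

51.5668 g


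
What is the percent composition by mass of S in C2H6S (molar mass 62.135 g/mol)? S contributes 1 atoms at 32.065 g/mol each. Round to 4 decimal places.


pct = 100 * (n_elem * M_elem) / M_total
mass_contribution = 1 * 32.065 = 32.065 g/mol
pct = 100 * 32.065 / 62.135
pct = 51.60537539 %, rounded to 4 dp:

51.6054 %


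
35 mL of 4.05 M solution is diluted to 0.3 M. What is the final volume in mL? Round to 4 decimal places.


Dilution: M1*V1 = M2*V2, solve for V2.
V2 = M1*V1 / M2
V2 = 4.05 * 35 / 0.3
V2 = 141.75 / 0.3
V2 = 472.5 mL, rounded to 4 dp:

472.5000 mL


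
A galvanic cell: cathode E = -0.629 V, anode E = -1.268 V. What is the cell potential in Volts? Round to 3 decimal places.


Standard cell potential: E_cell = E_cathode - E_anode.
E_cell = -0.629 - (-1.268)
E_cell = 0.639 V, rounded to 3 dp:

0.639 V


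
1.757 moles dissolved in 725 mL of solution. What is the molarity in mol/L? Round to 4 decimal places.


Convert volume to liters: V_L = V_mL / 1000.
V_L = 725 / 1000 = 0.725 L
M = n / V_L = 1.757 / 0.725
M = 2.42344828 mol/L, rounded to 4 dp:

2.4234 mol/L


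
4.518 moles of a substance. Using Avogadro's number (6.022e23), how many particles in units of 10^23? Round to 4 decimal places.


N = n * NA, then divide by 1e23 for the requested units.
N / 1e23 = n * 6.022
N / 1e23 = 4.518 * 6.022
N / 1e23 = 27.207396, rounded to 4 dp:

27.2074


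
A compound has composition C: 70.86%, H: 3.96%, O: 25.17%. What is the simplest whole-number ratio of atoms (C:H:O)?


Assume 100 g of compound, divide each mass% by atomic mass to get moles, then normalize by the smallest to get a raw atom ratio.
Moles per 100 g: C: 70.86/12.011 = 5.8996, H: 3.96/1.008 = 3.9286, O: 25.17/15.999 = 1.5732
Raw ratio (divide by min = 1.5732): C: 3.75, H: 2.497, O: 1.0
Multiply by 4 to clear fractions: C: 15.0 ~= 15, H: 9.989 ~= 10, O: 4.0 ~= 4
Reduce by GCD to get the simplest whole-number ratio:

15:10:4


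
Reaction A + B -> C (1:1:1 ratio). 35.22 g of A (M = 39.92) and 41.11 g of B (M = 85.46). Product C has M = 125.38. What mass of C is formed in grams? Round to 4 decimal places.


Find moles of each reactant; the smaller value is the limiting reagent in a 1:1:1 reaction, so moles_C equals moles of the limiter.
n_A = mass_A / M_A = 35.22 / 39.92 = 0.882265 mol
n_B = mass_B / M_B = 41.11 / 85.46 = 0.481044 mol
Limiting reagent: B (smaller), n_limiting = 0.481044 mol
mass_C = n_limiting * M_C = 0.481044 * 125.38
mass_C = 60.31329672 g, rounded to 4 dp:

60.3133 g


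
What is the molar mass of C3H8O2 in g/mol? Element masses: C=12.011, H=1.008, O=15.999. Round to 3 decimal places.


M = sum(count * atomic_mass) over atoms.
M = 3*12.011 + 8*1.008 + 2*15.999
M = 36.033 + 8.064 + 31.998
M = 76.095 g/mol, rounded to 3 dp:

76.095 g/mol


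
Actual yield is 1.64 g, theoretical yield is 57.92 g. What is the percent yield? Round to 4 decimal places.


% yield = 100 * actual / theoretical
% yield = 100 * 1.64 / 57.92
% yield = 2.83149171 %, rounded to 4 dp:

2.8315 %


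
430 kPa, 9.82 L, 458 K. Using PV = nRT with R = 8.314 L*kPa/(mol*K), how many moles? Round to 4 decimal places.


PV = nRT, solve for n = PV / (RT).
PV = 430 * 9.82 = 4222.6
RT = 8.314 * 458 = 3807.812
n = 4222.6 / 3807.812
n = 1.1089308 mol, rounded to 4 dp:

1.1089 mol


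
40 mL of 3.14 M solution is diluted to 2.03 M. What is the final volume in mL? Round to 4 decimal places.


Dilution: M1*V1 = M2*V2, solve for V2.
V2 = M1*V1 / M2
V2 = 3.14 * 40 / 2.03
V2 = 125.6 / 2.03
V2 = 61.87192118 mL, rounded to 4 dp:

61.8719 mL


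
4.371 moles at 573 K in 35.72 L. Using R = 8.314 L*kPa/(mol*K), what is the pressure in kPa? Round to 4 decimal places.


PV = nRT, solve for P = nRT / V.
nRT = 4.371 * 8.314 * 573 = 20823.1031
P = 20823.1031 / 35.72
P = 582.95361422 kPa, rounded to 4 dp:

582.9536 kPa


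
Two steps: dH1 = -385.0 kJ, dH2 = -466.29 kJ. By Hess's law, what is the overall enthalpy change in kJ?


Hess's law: enthalpy is a state function, so add the step enthalpies.
dH_total = dH1 + dH2 = -385.0 + (-466.29)
dH_total = -851.29 kJ:

-851.29 kJ


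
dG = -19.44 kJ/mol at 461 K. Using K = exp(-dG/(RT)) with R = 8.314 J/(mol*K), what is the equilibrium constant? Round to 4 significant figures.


dG is in kJ/mol; multiply by 1000 to match R in J/(mol*K).
RT = 8.314 * 461 = 3832.754 J/mol
exponent = -dG*1000 / (RT) = -(-19.44*1000) / 3832.754 = 5.07207089
K = exp(5.07207089)
K = 159.5043, rounded to 4 significant figures:

159.5


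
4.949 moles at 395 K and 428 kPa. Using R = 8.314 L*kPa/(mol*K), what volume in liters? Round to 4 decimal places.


PV = nRT, solve for V = nRT / P.
nRT = 4.949 * 8.314 * 395 = 16252.6645
V = 16252.6645 / 428
V = 37.97351519 L, rounded to 4 dp:

37.9735 L


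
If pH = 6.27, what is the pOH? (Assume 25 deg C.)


At 25 deg C, pH + pOH = 14.
pOH = 14 - pH = 14 - 6.27
pOH = 7.73:

7.73


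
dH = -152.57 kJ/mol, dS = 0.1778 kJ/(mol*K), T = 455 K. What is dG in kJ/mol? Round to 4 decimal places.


Gibbs: dG = dH - T*dS (consistent units, dS already in kJ/(mol*K)).
T*dS = 455 * 0.1778 = 80.899
dG = -152.57 - (80.899)
dG = -233.469 kJ/mol, rounded to 4 dp:

-233.4690 kJ/mol


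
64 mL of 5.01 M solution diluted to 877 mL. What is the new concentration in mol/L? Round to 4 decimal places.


Dilution: M1*V1 = M2*V2, solve for M2.
M2 = M1*V1 / V2
M2 = 5.01 * 64 / 877
M2 = 320.64 / 877
M2 = 0.36561003 mol/L, rounded to 4 dp:

0.3656 mol/L


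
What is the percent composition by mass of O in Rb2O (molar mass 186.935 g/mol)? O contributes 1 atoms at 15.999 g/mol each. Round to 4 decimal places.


pct = 100 * (n_elem * M_elem) / M_total
mass_contribution = 1 * 15.999 = 15.999 g/mol
pct = 100 * 15.999 / 186.935
pct = 8.55858988 %, rounded to 4 dp:

8.5586 %


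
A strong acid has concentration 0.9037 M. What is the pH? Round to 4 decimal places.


A strong acid dissociates completely, so [H+] equals the given concentration.
pH = -log10([H+]) = -log10(0.9037)
pH = 0.04397572, rounded to 4 dp:

0.0440


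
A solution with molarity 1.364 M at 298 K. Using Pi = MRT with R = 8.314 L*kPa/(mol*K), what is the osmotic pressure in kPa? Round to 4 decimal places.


Osmotic pressure (van't Hoff): Pi = M*R*T.
RT = 8.314 * 298 = 2477.572
Pi = 1.364 * 2477.572
Pi = 3379.408208 kPa, rounded to 4 dp:

3379.4082 kPa


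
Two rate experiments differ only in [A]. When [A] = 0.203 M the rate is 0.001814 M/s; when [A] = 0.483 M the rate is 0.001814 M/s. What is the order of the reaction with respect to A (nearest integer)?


Rate is proportional to [A]^n, so rate2/rate1 = ([A]2/[A]1)^n. Take logs to solve for n.
rate2/rate1 = 0.001814 / 0.001814 = 1.0
[A]2/[A]1 = 0.483 / 0.203 = 2.3793
n = ln(1.0) / ln(2.3793) = 0.0
Nearest integer order:

0


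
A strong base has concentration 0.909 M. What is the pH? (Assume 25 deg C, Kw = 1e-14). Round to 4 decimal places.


A strong base dissociates completely, so [OH-] equals the given concentration.
pOH = -log10([OH-]) = -log10(0.909) = 0.041436
pH = 14 - pOH = 14 - 0.041436
pH = 13.958564, rounded to 4 dp:

13.9586


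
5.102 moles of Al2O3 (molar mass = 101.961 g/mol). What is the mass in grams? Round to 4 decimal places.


mass = n * M
mass = 5.102 * 101.961
mass = 520.205022 g, rounded to 4 dp:

520.2050 g


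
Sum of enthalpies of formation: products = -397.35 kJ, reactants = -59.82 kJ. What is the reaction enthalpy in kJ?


dH_rxn = sum(dH_f products) - sum(dH_f reactants)
dH_rxn = -397.35 - (-59.82)
dH_rxn = -337.53 kJ:

-337.53 kJ


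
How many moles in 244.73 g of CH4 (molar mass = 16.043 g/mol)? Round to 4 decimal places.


n = mass / M
n = 244.73 / 16.043
n = 15.25462819 mol, rounded to 4 dp:

15.2546 mol


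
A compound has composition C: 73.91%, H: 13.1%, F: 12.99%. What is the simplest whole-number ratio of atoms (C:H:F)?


Assume 100 g of compound, divide each mass% by atomic mass to get moles, then normalize by the smallest to get a raw atom ratio.
Moles per 100 g: C: 73.91/12.011 = 6.1535, H: 13.1/1.008 = 12.996, F: 12.99/18.998 = 0.6838
Raw ratio (divide by min = 0.6838): C: 9.0, H: 19.007, F: 1.0
Multiply by 1 to clear fractions: C: 9.0 ~= 9, H: 19.007 ~= 19, F: 1.0 ~= 1
Reduce by GCD to get the simplest whole-number ratio:

9:19:1


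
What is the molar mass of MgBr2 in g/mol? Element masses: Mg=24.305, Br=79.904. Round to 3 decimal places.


M = sum(count * atomic_mass) over atoms.
M = 1*24.305 + 2*79.904
M = 24.305 + 159.808
M = 184.113 g/mol, rounded to 3 dp:

184.113 g/mol


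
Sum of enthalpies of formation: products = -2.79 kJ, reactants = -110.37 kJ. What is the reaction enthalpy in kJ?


dH_rxn = sum(dH_f products) - sum(dH_f reactants)
dH_rxn = -2.79 - (-110.37)
dH_rxn = 107.58 kJ:

107.58 kJ


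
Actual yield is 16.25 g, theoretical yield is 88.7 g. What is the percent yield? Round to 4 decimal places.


% yield = 100 * actual / theoretical
% yield = 100 * 16.25 / 88.7
% yield = 18.32018038 %, rounded to 4 dp:

18.3202 %


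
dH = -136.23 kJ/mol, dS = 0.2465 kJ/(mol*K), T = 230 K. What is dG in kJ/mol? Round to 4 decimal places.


Gibbs: dG = dH - T*dS (consistent units, dS already in kJ/(mol*K)).
T*dS = 230 * 0.2465 = 56.695
dG = -136.23 - (56.695)
dG = -192.925 kJ/mol, rounded to 4 dp:

-192.9250 kJ/mol


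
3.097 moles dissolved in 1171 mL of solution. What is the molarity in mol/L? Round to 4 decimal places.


Convert volume to liters: V_L = V_mL / 1000.
V_L = 1171 / 1000 = 1.171 L
M = n / V_L = 3.097 / 1.171
M = 2.64474808 mol/L, rounded to 4 dp:

2.6447 mol/L


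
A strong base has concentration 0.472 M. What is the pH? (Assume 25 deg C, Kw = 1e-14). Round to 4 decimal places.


A strong base dissociates completely, so [OH-] equals the given concentration.
pOH = -log10([OH-]) = -log10(0.472) = 0.326058
pH = 14 - pOH = 14 - 0.326058
pH = 13.673942, rounded to 4 dp:

13.6739


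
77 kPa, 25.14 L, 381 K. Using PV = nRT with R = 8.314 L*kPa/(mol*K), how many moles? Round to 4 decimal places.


PV = nRT, solve for n = PV / (RT).
PV = 77 * 25.14 = 1935.78
RT = 8.314 * 381 = 3167.634
n = 1935.78 / 3167.634
n = 0.61111227 mol, rounded to 4 dp:

0.6111 mol


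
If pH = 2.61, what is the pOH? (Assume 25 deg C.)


At 25 deg C, pH + pOH = 14.
pOH = 14 - pH = 14 - 2.61
pOH = 11.39:

11.39


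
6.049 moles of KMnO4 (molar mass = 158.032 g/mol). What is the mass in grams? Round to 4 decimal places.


mass = n * M
mass = 6.049 * 158.032
mass = 955.935568 g, rounded to 4 dp:

955.9356 g


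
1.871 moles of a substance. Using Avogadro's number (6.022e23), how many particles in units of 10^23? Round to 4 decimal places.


N = n * NA, then divide by 1e23 for the requested units.
N / 1e23 = n * 6.022
N / 1e23 = 1.871 * 6.022
N / 1e23 = 11.267162, rounded to 4 dp:

11.2672


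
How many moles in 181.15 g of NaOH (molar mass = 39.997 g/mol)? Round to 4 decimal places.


n = mass / M
n = 181.15 / 39.997
n = 4.52908968 mol, rounded to 4 dp:

4.5291 mol


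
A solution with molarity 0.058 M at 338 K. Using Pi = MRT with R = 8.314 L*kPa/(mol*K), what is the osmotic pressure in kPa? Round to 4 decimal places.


Osmotic pressure (van't Hoff): Pi = M*R*T.
RT = 8.314 * 338 = 2810.132
Pi = 0.058 * 2810.132
Pi = 162.987656 kPa, rounded to 4 dp:

162.9877 kPa


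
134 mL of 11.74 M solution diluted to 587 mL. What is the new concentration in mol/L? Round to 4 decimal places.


Dilution: M1*V1 = M2*V2, solve for M2.
M2 = M1*V1 / V2
M2 = 11.74 * 134 / 587
M2 = 1573.16 / 587
M2 = 2.68 mol/L, rounded to 4 dp:

2.6800 mol/L


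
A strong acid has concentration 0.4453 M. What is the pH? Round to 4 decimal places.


A strong acid dissociates completely, so [H+] equals the given concentration.
pH = -log10([H+]) = -log10(0.4453)
pH = 0.3513473, rounded to 4 dp:

0.3513


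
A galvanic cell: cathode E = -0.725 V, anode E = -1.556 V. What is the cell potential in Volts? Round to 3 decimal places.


Standard cell potential: E_cell = E_cathode - E_anode.
E_cell = -0.725 - (-1.556)
E_cell = 0.831 V, rounded to 3 dp:

0.831 V


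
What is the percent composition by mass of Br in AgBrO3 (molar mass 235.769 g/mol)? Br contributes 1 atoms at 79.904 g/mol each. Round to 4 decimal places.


pct = 100 * (n_elem * M_elem) / M_total
mass_contribution = 1 * 79.904 = 79.904 g/mol
pct = 100 * 79.904 / 235.769
pct = 33.89079989 %, rounded to 4 dp:

33.8908 %


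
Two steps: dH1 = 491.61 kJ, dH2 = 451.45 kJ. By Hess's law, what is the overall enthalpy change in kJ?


Hess's law: enthalpy is a state function, so add the step enthalpies.
dH_total = dH1 + dH2 = 491.61 + (451.45)
dH_total = 943.06 kJ:

943.06 kJ


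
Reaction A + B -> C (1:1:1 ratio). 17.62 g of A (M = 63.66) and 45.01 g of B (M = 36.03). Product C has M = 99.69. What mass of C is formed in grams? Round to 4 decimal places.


Find moles of each reactant; the smaller value is the limiting reagent in a 1:1:1 reaction, so moles_C equals moles of the limiter.
n_A = mass_A / M_A = 17.62 / 63.66 = 0.276783 mol
n_B = mass_B / M_B = 45.01 / 36.03 = 1.249237 mol
Limiting reagent: A (smaller), n_limiting = 0.276783 mol
mass_C = n_limiting * M_C = 0.276783 * 99.69
mass_C = 27.59249727 g, rounded to 4 dp:

27.5925 g


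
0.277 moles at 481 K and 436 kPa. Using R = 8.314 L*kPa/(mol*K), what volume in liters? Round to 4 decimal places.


PV = nRT, solve for V = nRT / P.
nRT = 0.277 * 8.314 * 481 = 1107.7324
V = 1107.7324 / 436
V = 2.54067064 L, rounded to 4 dp:

2.5407 L


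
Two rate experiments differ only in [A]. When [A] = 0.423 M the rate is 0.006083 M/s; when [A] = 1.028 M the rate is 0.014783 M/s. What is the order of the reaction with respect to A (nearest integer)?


Rate is proportional to [A]^n, so rate2/rate1 = ([A]2/[A]1)^n. Take logs to solve for n.
rate2/rate1 = 0.014783 / 0.006083 = 2.4302
[A]2/[A]1 = 1.028 / 0.423 = 2.4303
n = ln(2.4302) / ln(2.4303) = 1.0
Nearest integer order:

1


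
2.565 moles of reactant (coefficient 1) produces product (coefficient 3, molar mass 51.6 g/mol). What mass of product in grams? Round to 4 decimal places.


Use the coefficient ratio to convert reactant moles to product moles, then multiply by the product's molar mass.
moles_P = moles_R * (coeff_P / coeff_R) = 2.565 * (3/1) = 7.695
mass_P = moles_P * M_P = 7.695 * 51.6
mass_P = 397.062 g, rounded to 4 dp:

397.0620 g


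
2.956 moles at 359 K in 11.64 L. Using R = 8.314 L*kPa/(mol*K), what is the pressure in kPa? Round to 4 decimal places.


PV = nRT, solve for P = nRT / V.
nRT = 2.956 * 8.314 * 359 = 8822.8501
P = 8822.8501 / 11.64
P = 757.97681271 kPa, rounded to 4 dp:

757.9768 kPa


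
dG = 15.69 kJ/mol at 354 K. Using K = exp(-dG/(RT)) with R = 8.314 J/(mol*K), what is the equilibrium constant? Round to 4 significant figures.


dG is in kJ/mol; multiply by 1000 to match R in J/(mol*K).
RT = 8.314 * 354 = 2943.156 J/mol
exponent = -dG*1000 / (RT) = -(15.69*1000) / 2943.156 = -5.33101202
K = exp(-5.33101202)
K = 0.0048391702, rounded to 4 significant figures:

0.004839


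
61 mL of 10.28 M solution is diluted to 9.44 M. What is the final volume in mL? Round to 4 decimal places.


Dilution: M1*V1 = M2*V2, solve for V2.
V2 = M1*V1 / M2
V2 = 10.28 * 61 / 9.44
V2 = 627.08 / 9.44
V2 = 66.4279661 mL, rounded to 4 dp:

66.4280 mL


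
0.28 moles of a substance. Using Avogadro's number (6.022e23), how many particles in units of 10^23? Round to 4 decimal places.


N = n * NA, then divide by 1e23 for the requested units.
N / 1e23 = n * 6.022
N / 1e23 = 0.28 * 6.022
N / 1e23 = 1.68616, rounded to 4 dp:

1.6862


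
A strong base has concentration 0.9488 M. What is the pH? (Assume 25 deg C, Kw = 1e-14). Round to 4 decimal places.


A strong base dissociates completely, so [OH-] equals the given concentration.
pOH = -log10([OH-]) = -log10(0.9488) = 0.022825
pH = 14 - pOH = 14 - 0.022825
pH = 13.977175, rounded to 4 dp:

13.9772


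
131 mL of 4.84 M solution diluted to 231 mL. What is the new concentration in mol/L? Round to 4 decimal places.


Dilution: M1*V1 = M2*V2, solve for M2.
M2 = M1*V1 / V2
M2 = 4.84 * 131 / 231
M2 = 634.04 / 231
M2 = 2.7447619 mol/L, rounded to 4 dp:

2.7448 mol/L


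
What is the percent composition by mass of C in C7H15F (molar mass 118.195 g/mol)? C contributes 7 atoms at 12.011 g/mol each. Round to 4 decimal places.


pct = 100 * (n_elem * M_elem) / M_total
mass_contribution = 7 * 12.011 = 84.077 g/mol
pct = 100 * 84.077 / 118.195
pct = 71.13414273 %, rounded to 4 dp:

71.1341 %


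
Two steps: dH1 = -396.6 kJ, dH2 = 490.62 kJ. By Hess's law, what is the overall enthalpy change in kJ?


Hess's law: enthalpy is a state function, so add the step enthalpies.
dH_total = dH1 + dH2 = -396.6 + (490.62)
dH_total = 94.02 kJ:

94.02 kJ


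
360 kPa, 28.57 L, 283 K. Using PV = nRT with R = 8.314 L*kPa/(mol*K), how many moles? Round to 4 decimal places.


PV = nRT, solve for n = PV / (RT).
PV = 360 * 28.57 = 10285.2
RT = 8.314 * 283 = 2352.862
n = 10285.2 / 2352.862
n = 4.3713571 mol, rounded to 4 dp:

4.3714 mol


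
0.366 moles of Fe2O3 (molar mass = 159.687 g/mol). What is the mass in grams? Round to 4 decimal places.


mass = n * M
mass = 0.366 * 159.687
mass = 58.445442 g, rounded to 4 dp:

58.4454 g


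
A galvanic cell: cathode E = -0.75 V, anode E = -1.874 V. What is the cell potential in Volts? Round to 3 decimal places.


Standard cell potential: E_cell = E_cathode - E_anode.
E_cell = -0.75 - (-1.874)
E_cell = 1.124 V, rounded to 3 dp:

1.124 V


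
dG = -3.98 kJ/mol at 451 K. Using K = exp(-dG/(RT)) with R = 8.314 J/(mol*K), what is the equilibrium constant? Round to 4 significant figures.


dG is in kJ/mol; multiply by 1000 to match R in J/(mol*K).
RT = 8.314 * 451 = 3749.614 J/mol
exponent = -dG*1000 / (RT) = -(-3.98*1000) / 3749.614 = 1.06144259
K = exp(1.06144259)
K = 2.8905378, rounded to 4 significant figures:

2.891


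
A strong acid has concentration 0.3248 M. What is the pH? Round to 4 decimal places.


A strong acid dissociates completely, so [H+] equals the given concentration.
pH = -log10([H+]) = -log10(0.3248)
pH = 0.48838398, rounded to 4 dp:

0.4884


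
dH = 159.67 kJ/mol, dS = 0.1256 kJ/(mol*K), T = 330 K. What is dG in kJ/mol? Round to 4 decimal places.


Gibbs: dG = dH - T*dS (consistent units, dS already in kJ/(mol*K)).
T*dS = 330 * 0.1256 = 41.448
dG = 159.67 - (41.448)
dG = 118.222 kJ/mol, rounded to 4 dp:

118.2220 kJ/mol


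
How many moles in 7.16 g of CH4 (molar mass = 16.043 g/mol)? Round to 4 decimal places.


n = mass / M
n = 7.16 / 16.043
n = 0.44630057 mol, rounded to 4 dp:

0.4463 mol


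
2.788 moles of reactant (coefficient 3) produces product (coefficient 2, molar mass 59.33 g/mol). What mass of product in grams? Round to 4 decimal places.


Use the coefficient ratio to convert reactant moles to product moles, then multiply by the product's molar mass.
moles_P = moles_R * (coeff_P / coeff_R) = 2.788 * (2/3) = 1.858667
mass_P = moles_P * M_P = 1.858667 * 59.33
mass_P = 110.27471311 g, rounded to 4 dp:

110.2747 g


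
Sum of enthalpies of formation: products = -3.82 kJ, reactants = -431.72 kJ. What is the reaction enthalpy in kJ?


dH_rxn = sum(dH_f products) - sum(dH_f reactants)
dH_rxn = -3.82 - (-431.72)
dH_rxn = 427.9 kJ:

427.90 kJ


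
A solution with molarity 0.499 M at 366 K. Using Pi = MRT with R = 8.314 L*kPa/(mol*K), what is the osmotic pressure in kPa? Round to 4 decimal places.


Osmotic pressure (van't Hoff): Pi = M*R*T.
RT = 8.314 * 366 = 3042.924
Pi = 0.499 * 3042.924
Pi = 1518.419076 kPa, rounded to 4 dp:

1518.4191 kPa


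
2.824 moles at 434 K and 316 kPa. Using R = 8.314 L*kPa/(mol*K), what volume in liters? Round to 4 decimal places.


PV = nRT, solve for V = nRT / P.
nRT = 2.824 * 8.314 * 434 = 10189.7714
V = 10189.7714 / 316
V = 32.24611203 L, rounded to 4 dp:

32.2461 L


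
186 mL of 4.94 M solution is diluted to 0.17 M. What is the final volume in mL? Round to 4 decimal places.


Dilution: M1*V1 = M2*V2, solve for V2.
V2 = M1*V1 / M2
V2 = 4.94 * 186 / 0.17
V2 = 918.84 / 0.17
V2 = 5404.94117647 mL, rounded to 4 dp:

5404.9412 mL


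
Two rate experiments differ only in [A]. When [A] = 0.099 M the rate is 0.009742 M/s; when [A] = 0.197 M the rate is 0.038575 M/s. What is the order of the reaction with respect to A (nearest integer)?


Rate is proportional to [A]^n, so rate2/rate1 = ([A]2/[A]1)^n. Take logs to solve for n.
rate2/rate1 = 0.038575 / 0.009742 = 3.9597
[A]2/[A]1 = 0.197 / 0.099 = 1.9899
n = ln(3.9597) / ln(1.9899) = 2.0
Nearest integer order:

2


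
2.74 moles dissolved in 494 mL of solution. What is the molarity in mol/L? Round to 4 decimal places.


Convert volume to liters: V_L = V_mL / 1000.
V_L = 494 / 1000 = 0.494 L
M = n / V_L = 2.74 / 0.494
M = 5.5465587 mol/L, rounded to 4 dp:

5.5466 mol/L


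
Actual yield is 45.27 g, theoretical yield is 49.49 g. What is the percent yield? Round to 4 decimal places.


% yield = 100 * actual / theoretical
% yield = 100 * 45.27 / 49.49
% yield = 91.47302485 %, rounded to 4 dp:

91.4730 %


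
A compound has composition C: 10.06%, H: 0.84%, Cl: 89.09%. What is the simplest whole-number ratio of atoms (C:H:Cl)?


Assume 100 g of compound, divide each mass% by atomic mass to get moles, then normalize by the smallest to get a raw atom ratio.
Moles per 100 g: C: 10.06/12.011 = 0.8376, H: 0.84/1.008 = 0.8333, Cl: 89.09/35.453 = 2.5129
Raw ratio (divide by min = 0.8333): C: 1.005, H: 1.0, Cl: 3.015
Multiply by 1 to clear fractions: C: 1.005 ~= 1, H: 1.0 ~= 1, Cl: 3.015 ~= 3
Reduce by GCD to get the simplest whole-number ratio:

1:1:3


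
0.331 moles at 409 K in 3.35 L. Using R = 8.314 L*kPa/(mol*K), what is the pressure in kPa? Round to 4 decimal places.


PV = nRT, solve for P = nRT / V.
nRT = 0.331 * 8.314 * 409 = 1125.541
P = 1125.541 / 3.35
P = 335.98238806 kPa, rounded to 4 dp:

335.9824 kPa


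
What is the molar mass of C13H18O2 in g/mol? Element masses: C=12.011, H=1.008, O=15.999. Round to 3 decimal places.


M = sum(count * atomic_mass) over atoms.
M = 13*12.011 + 18*1.008 + 2*15.999
M = 156.143 + 18.144 + 31.998
M = 206.285 g/mol, rounded to 3 dp:

206.285 g/mol


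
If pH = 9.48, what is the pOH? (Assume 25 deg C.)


At 25 deg C, pH + pOH = 14.
pOH = 14 - pH = 14 - 9.48
pOH = 4.52:

4.52


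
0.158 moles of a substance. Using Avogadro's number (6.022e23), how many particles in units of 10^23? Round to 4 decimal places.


N = n * NA, then divide by 1e23 for the requested units.
N / 1e23 = n * 6.022
N / 1e23 = 0.158 * 6.022
N / 1e23 = 0.951476, rounded to 4 dp:

0.9515


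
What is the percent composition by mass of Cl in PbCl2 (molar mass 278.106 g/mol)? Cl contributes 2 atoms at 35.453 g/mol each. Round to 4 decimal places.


pct = 100 * (n_elem * M_elem) / M_total
mass_contribution = 2 * 35.453 = 70.906 g/mol
pct = 100 * 70.906 / 278.106
pct = 25.49603389 %, rounded to 4 dp:

25.4960 %


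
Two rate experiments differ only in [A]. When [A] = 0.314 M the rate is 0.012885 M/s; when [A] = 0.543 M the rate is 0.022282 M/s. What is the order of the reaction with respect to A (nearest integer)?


Rate is proportional to [A]^n, so rate2/rate1 = ([A]2/[A]1)^n. Take logs to solve for n.
rate2/rate1 = 0.022282 / 0.012885 = 1.7293
[A]2/[A]1 = 0.543 / 0.314 = 1.7293
n = ln(1.7293) / ln(1.7293) = 1.0
Nearest integer order:

1


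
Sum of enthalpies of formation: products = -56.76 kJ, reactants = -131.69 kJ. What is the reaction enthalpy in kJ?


dH_rxn = sum(dH_f products) - sum(dH_f reactants)
dH_rxn = -56.76 - (-131.69)
dH_rxn = 74.93 kJ:

74.93 kJ


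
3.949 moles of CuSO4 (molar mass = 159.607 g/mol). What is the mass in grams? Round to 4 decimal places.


mass = n * M
mass = 3.949 * 159.607
mass = 630.288043 g, rounded to 4 dp:

630.2880 g


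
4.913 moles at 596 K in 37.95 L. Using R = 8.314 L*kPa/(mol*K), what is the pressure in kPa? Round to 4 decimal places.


PV = nRT, solve for P = nRT / V.
nRT = 4.913 * 8.314 * 596 = 24344.6225
P = 24344.6225 / 37.95
P = 641.49202899 kPa, rounded to 4 dp:

641.4920 kPa


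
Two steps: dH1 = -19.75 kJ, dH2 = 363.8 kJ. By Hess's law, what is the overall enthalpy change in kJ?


Hess's law: enthalpy is a state function, so add the step enthalpies.
dH_total = dH1 + dH2 = -19.75 + (363.8)
dH_total = 344.05 kJ:

344.05 kJ


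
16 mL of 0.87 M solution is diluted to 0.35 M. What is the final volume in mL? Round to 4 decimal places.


Dilution: M1*V1 = M2*V2, solve for V2.
V2 = M1*V1 / M2
V2 = 0.87 * 16 / 0.35
V2 = 13.92 / 0.35
V2 = 39.77142857 mL, rounded to 4 dp:

39.7714 mL


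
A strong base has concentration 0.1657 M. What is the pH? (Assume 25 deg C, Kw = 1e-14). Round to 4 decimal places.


A strong base dissociates completely, so [OH-] equals the given concentration.
pOH = -log10([OH-]) = -log10(0.1657) = 0.780677
pH = 14 - pOH = 14 - 0.780677
pH = 13.219323, rounded to 4 dp:

13.2193


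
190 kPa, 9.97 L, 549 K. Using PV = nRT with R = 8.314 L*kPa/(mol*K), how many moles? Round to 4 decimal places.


PV = nRT, solve for n = PV / (RT).
PV = 190 * 9.97 = 1894.3
RT = 8.314 * 549 = 4564.386
n = 1894.3 / 4564.386
n = 0.41501749 mol, rounded to 4 dp:

0.4150 mol


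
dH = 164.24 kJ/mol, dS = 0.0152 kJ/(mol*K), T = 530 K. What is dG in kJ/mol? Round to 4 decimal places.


Gibbs: dG = dH - T*dS (consistent units, dS already in kJ/(mol*K)).
T*dS = 530 * 0.0152 = 8.056
dG = 164.24 - (8.056)
dG = 156.184 kJ/mol, rounded to 4 dp:

156.1840 kJ/mol


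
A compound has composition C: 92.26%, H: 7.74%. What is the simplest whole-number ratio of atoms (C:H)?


Assume 100 g of compound, divide each mass% by atomic mass to get moles, then normalize by the smallest to get a raw atom ratio.
Moles per 100 g: C: 92.26/12.011 = 7.6813, H: 7.74/1.008 = 7.6786
Raw ratio (divide by min = 7.6786): C: 1.0, H: 1.0
Multiply by 1 to clear fractions: C: 1.0 ~= 1, H: 1.0 ~= 1
Reduce by GCD to get the simplest whole-number ratio:

1:1


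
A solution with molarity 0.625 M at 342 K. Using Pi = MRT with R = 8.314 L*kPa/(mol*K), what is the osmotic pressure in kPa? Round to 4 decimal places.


Osmotic pressure (van't Hoff): Pi = M*R*T.
RT = 8.314 * 342 = 2843.388
Pi = 0.625 * 2843.388
Pi = 1777.1175 kPa, rounded to 4 dp:

1777.1175 kPa


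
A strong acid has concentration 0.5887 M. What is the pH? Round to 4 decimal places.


A strong acid dissociates completely, so [H+] equals the given concentration.
pH = -log10([H+]) = -log10(0.5887)
pH = 0.23010596, rounded to 4 dp:

0.2301


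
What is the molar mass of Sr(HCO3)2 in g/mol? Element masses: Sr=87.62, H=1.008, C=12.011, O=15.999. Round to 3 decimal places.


M = sum(count * atomic_mass) over atoms.
M = 1*87.62 + 2*1.008 + 2*12.011 + 6*15.999
M = 87.62 + 2.016 + 24.022 + 95.994
M = 209.652 g/mol, rounded to 3 dp:

209.652 g/mol


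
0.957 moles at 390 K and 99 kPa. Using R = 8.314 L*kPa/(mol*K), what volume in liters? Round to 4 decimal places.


PV = nRT, solve for V = nRT / P.
nRT = 0.957 * 8.314 * 390 = 3103.0342
V = 3103.0342 / 99
V = 31.3437798 L, rounded to 4 dp:

31.3438 L


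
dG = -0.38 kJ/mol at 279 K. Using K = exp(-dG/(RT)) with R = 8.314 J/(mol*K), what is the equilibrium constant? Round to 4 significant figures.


dG is in kJ/mol; multiply by 1000 to match R in J/(mol*K).
RT = 8.314 * 279 = 2319.606 J/mol
exponent = -dG*1000 / (RT) = -(-0.38*1000) / 2319.606 = 0.16382092
K = exp(0.16382092)
K = 1.1780033, rounded to 4 significant figures:

1.178


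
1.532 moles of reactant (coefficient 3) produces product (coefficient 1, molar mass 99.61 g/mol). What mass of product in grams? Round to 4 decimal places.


Use the coefficient ratio to convert reactant moles to product moles, then multiply by the product's molar mass.
moles_P = moles_R * (coeff_P / coeff_R) = 1.532 * (1/3) = 0.510667
mass_P = moles_P * M_P = 0.510667 * 99.61
mass_P = 50.86753987 g, rounded to 4 dp:

50.8675 g


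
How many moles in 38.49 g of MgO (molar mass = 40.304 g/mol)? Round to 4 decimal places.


n = mass / M
n = 38.49 / 40.304
n = 0.95499206 mol, rounded to 4 dp:

0.9550 mol


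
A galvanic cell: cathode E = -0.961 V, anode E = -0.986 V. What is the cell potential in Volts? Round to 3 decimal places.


Standard cell potential: E_cell = E_cathode - E_anode.
E_cell = -0.961 - (-0.986)
E_cell = 0.025 V, rounded to 3 dp:

0.025 V


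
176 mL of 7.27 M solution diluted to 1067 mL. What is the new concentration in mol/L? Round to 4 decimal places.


Dilution: M1*V1 = M2*V2, solve for M2.
M2 = M1*V1 / V2
M2 = 7.27 * 176 / 1067
M2 = 1279.52 / 1067
M2 = 1.19917526 mol/L, rounded to 4 dp:

1.1992 mol/L


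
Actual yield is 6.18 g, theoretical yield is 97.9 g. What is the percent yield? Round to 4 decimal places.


% yield = 100 * actual / theoretical
% yield = 100 * 6.18 / 97.9
% yield = 6.31256384 %, rounded to 4 dp:

6.3126 %


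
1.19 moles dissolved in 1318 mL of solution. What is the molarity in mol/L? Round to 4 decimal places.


Convert volume to liters: V_L = V_mL / 1000.
V_L = 1318 / 1000 = 1.318 L
M = n / V_L = 1.19 / 1.318
M = 0.90288316 mol/L, rounded to 4 dp:

0.9029 mol/L


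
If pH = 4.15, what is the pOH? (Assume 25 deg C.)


At 25 deg C, pH + pOH = 14.
pOH = 14 - pH = 14 - 4.15
pOH = 9.85:

9.85


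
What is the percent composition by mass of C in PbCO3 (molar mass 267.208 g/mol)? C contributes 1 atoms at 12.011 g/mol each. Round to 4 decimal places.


pct = 100 * (n_elem * M_elem) / M_total
mass_contribution = 1 * 12.011 = 12.011 g/mol
pct = 100 * 12.011 / 267.208
pct = 4.49500015 %, rounded to 4 dp:

4.4950 %


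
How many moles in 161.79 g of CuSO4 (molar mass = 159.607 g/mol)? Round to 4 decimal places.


n = mass / M
n = 161.79 / 159.607
n = 1.01367734 mol, rounded to 4 dp:

1.0137 mol


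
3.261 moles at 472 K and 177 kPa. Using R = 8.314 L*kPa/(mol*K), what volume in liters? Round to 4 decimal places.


PV = nRT, solve for V = nRT / P.
nRT = 3.261 * 8.314 * 472 = 12796.8423
V = 12796.8423 / 177
V = 72.29854407 L, rounded to 4 dp:

72.2985 L


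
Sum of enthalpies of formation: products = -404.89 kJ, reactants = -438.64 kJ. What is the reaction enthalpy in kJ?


dH_rxn = sum(dH_f products) - sum(dH_f reactants)
dH_rxn = -404.89 - (-438.64)
dH_rxn = 33.75 kJ:

33.75 kJ


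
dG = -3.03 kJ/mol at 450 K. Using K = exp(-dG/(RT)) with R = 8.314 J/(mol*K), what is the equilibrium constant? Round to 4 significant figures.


dG is in kJ/mol; multiply by 1000 to match R in J/(mol*K).
RT = 8.314 * 450 = 3741.3 J/mol
exponent = -dG*1000 / (RT) = -(-3.03*1000) / 3741.3 = 0.80987892
K = exp(0.80987892)
K = 2.2476358, rounded to 4 significant figures:

2.248


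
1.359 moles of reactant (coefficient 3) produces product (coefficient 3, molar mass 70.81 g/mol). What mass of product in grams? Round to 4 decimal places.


Use the coefficient ratio to convert reactant moles to product moles, then multiply by the product's molar mass.
moles_P = moles_R * (coeff_P / coeff_R) = 1.359 * (3/3) = 1.359
mass_P = moles_P * M_P = 1.359 * 70.81
mass_P = 96.23079 g, rounded to 4 dp:

96.2308 g


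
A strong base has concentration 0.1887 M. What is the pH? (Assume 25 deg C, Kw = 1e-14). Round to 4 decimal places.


A strong base dissociates completely, so [OH-] equals the given concentration.
pOH = -log10([OH-]) = -log10(0.1887) = 0.724228
pH = 14 - pOH = 14 - 0.724228
pH = 13.275772, rounded to 4 dp:

13.2758


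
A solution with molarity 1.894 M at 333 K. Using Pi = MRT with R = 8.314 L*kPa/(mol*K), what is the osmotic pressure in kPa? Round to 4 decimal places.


Osmotic pressure (van't Hoff): Pi = M*R*T.
RT = 8.314 * 333 = 2768.562
Pi = 1.894 * 2768.562
Pi = 5243.656428 kPa, rounded to 4 dp:

5243.6564 kPa


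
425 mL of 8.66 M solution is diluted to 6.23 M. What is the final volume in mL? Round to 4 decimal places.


Dilution: M1*V1 = M2*V2, solve for V2.
V2 = M1*V1 / M2
V2 = 8.66 * 425 / 6.23
V2 = 3680.5 / 6.23
V2 = 590.77046549 mL, rounded to 4 dp:

590.7705 mL


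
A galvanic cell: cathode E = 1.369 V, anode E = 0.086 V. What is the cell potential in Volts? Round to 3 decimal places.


Standard cell potential: E_cell = E_cathode - E_anode.
E_cell = 1.369 - (0.086)
E_cell = 1.283 V, rounded to 3 dp:

1.283 V


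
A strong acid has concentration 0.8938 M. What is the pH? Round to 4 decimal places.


A strong acid dissociates completely, so [H+] equals the given concentration.
pH = -log10([H+]) = -log10(0.8938)
pH = 0.04875965, rounded to 4 dp:

0.0488


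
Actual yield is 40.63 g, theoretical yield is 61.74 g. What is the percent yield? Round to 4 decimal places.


% yield = 100 * actual / theoretical
% yield = 100 * 40.63 / 61.74
% yield = 65.80822805 %, rounded to 4 dp:

65.8082 %


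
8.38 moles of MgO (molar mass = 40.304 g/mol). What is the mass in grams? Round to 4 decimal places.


mass = n * M
mass = 8.38 * 40.304
mass = 337.74752 g, rounded to 4 dp:

337.7475 g


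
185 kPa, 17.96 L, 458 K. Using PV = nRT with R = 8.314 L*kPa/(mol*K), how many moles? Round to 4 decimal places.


PV = nRT, solve for n = PV / (RT).
PV = 185 * 17.96 = 3322.6
RT = 8.314 * 458 = 3807.812
n = 3322.6 / 3807.812
n = 0.87257459 mol, rounded to 4 dp:

0.8726 mol


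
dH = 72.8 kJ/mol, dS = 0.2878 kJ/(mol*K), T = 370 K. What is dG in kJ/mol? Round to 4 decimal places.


Gibbs: dG = dH - T*dS (consistent units, dS already in kJ/(mol*K)).
T*dS = 370 * 0.2878 = 106.486
dG = 72.8 - (106.486)
dG = -33.686 kJ/mol, rounded to 4 dp:

-33.6860 kJ/mol


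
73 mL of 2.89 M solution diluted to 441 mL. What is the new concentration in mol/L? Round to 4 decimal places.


Dilution: M1*V1 = M2*V2, solve for M2.
M2 = M1*V1 / V2
M2 = 2.89 * 73 / 441
M2 = 210.97 / 441
M2 = 0.47839002 mol/L, rounded to 4 dp:

0.4784 mol/L


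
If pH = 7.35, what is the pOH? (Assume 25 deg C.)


At 25 deg C, pH + pOH = 14.
pOH = 14 - pH = 14 - 7.35
pOH = 6.65:

6.65


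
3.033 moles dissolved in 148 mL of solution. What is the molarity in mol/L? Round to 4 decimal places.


Convert volume to liters: V_L = V_mL / 1000.
V_L = 148 / 1000 = 0.148 L
M = n / V_L = 3.033 / 0.148
M = 20.49324324 mol/L, rounded to 4 dp:

20.4932 mol/L


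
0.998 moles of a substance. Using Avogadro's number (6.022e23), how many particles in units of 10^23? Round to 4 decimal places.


N = n * NA, then divide by 1e23 for the requested units.
N / 1e23 = n * 6.022
N / 1e23 = 0.998 * 6.022
N / 1e23 = 6.009956, rounded to 4 dp:

6.0100


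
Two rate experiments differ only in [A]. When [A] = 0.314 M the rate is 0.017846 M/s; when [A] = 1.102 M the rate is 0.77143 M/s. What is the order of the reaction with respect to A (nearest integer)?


Rate is proportional to [A]^n, so rate2/rate1 = ([A]2/[A]1)^n. Take logs to solve for n.
rate2/rate1 = 0.77143 / 0.017846 = 43.2271
[A]2/[A]1 = 1.102 / 0.314 = 3.5096
n = ln(43.2271) / ln(3.5096) = 3.0
Nearest integer order:

3
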